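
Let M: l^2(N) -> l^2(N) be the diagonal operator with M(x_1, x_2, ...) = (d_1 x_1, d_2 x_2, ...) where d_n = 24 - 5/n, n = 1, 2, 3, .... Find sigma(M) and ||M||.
sigma(M) = {24 - 5/n : n ≥ 1} ∪ {24}; ||M|| = 24

A bounded diagonal operator on l^2 with diagonal entries d_n has spectrum equal to the closure of {d_n : n ≥ 1}: every d_n is an eigenvalue (with eigenvector e_n), so {d_n} ⊂ sigma(M); the spectrum is closed, so its closure is too; and for lambda not in the closure, (M - lambda I) has bounded inverse (the diagonal entries 1/(d_n - lambda) are bounded). For our sequence d_n = 24 - 5/n, n = 1, 2, 3, ...:
  - {d_n} = {24 - 5/n : n ≥ 1}; the only limit point is 24
  - closure = {24 - 5/n : n ≥ 1} ∪ {24}
For the norm: a diagonal operator has ||M|| = sup_n |d_n|. Here d_n = 24 - 5/n increases monotonically from d_1 = 19 toward 24, with all terms in [19, 24); so sup_n |d_n| = 24 (the supremum is the limit, not attained). So ||M|| = 24.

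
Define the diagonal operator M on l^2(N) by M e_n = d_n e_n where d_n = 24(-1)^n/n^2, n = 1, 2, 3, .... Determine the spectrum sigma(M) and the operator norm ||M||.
sigma(M) = {24(-1)^n/n^2 : n ≥ 1} ∪ {0}; ||M|| = 24

A bounded diagonal operator on l^2 with diagonal entries d_n has spectrum equal to the closure of {d_n : n ≥ 1}: every d_n is an eigenvalue (with eigenvector e_n), so {d_n} ⊂ sigma(M); the spectrum is closed, so its closure is too; and for lambda not in the closure, (M - lambda I) has bounded inverse (the diagonal entries 1/(d_n - lambda) are bounded). For our sequence d_n = 24(-1)^n/n^2, n = 1, 2, 3, ...:
  - {d_n} = {24(-1)^n/n^2 : n ≥ 1}; the only limit point is 0
  - closure = {24(-1)^n/n^2 : n ≥ 1} ∪ {0}
For the norm: a diagonal operator has ||M|| = sup_n |d_n|. Here |d_n| = 24/n^2 is decreasing, so sup_n |d_n| = |d_1| = 24. So ||M|| = 24.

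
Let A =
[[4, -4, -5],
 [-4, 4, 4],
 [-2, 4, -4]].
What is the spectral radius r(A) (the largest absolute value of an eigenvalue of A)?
r(A) ≈ 9.925

The eigenvalues of A are the roots of its characteristic polynomial. With M = A (coefficients from the trace, the sum of principal 2x2 minors, and det A):
  p(λ) = det(λ I - M) = λ^3 - 4λ^2 - 58λ - 8.
No integer candidate from the rational root theorem (±divisors of 8) is a root, so the roots are irrational. The cubic discriminant is Δ = 797088 > 0, so there are three distinct real roots. p(-6) = -20 and p(-5) = 57 have opposite signs, so a root lies in (-6, -5); Newton's method refines it to λ ≈ -5.7857. p(-1) = 45 and p(0) = -8 have opposite signs, so a root lies in (-1, 0); Newton's method refines it to λ ≈ -0.1393. p(9) = -125 and p(10) = 12 have opposite signs, so a root lies in (9, 10); Newton's method refines it to λ ≈ 9.925. Check (Vieta): the three roots sum to 4, matching tr M = 4.
Thus the eigenvalues (to 4 decimals) are -5.7857 (modulus 5.7857); -0.1393 (modulus 0.1393); 9.925 (modulus 9.925). The spectral radius is the largest modulus: r(A) ≈ 9.925. (Cross-check: r(A) ≤ ||A||_2 ≈ 10.2809; equality holds whenever A is normal, though it can also hold for some non-normal A.)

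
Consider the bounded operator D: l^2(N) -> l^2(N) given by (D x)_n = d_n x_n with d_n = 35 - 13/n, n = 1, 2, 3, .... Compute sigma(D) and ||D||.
sigma(D) = {35 - 13/n : n ≥ 1} ∪ {35}; ||D|| = 35

A bounded diagonal operator on l^2 with diagonal entries d_n has spectrum equal to the closure of {d_n : n ≥ 1}: every d_n is an eigenvalue (with eigenvector e_n), so {d_n} ⊂ sigma(D); the spectrum is closed, so its closure is too; and for lambda not in the closure, (D - lambda I) has bounded inverse (the diagonal entries 1/(d_n - lambda) are bounded). For our sequence d_n = 35 - 13/n, n = 1, 2, 3, ...:
  - {d_n} = {35 - 13/n : n ≥ 1}; the only limit point is 35
  - closure = {35 - 13/n : n ≥ 1} ∪ {35}
For the norm: a diagonal operator has ||D|| = sup_n |d_n|. Here d_n = 35 - 13/n increases monotonically from d_1 = 22 toward 35, with all terms in [22, 35); so sup_n |d_n| = 35 (the supremum is the limit, not attained). So ||D|| = 35.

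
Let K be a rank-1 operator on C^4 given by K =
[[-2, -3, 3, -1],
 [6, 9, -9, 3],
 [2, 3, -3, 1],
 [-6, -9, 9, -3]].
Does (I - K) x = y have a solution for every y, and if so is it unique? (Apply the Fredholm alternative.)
(I - K) is singular (det(I - K) = 0, i.e. 1 ∈ sigma(K)). (I - K) x = y is solvable iff y ⊥ ker((I - K)^*) = span{(-2, -3, 3, -1)}, i.e. iff -2y_1 - 3y_2 + 3y_3 - y_4 = 0. When solvable, the solutions are x = y + c·(1, -3, -1, 3), c arbitrary (ker(I - K) = span{(1, -3, -1, 3)}, dimension 1).

K has rank 1, so it is an outer product K = u v^T: every row of K is a multiple of one row vector. Reading off the entries, u = (1, -3, -1, 3) and v = (-2, -3, 3, -1) (row i of K equals u_i·v^T). A rank-one matrix u v^T satisfies K u = u (v·u) and kills the (3)-dimensional subspace v^⊥, so its characteristic polynomial is lambda^3 (lambda - v·u) with v·u = tr K = 1. Hence the eigenvalues of I - K are 1 (multiplicity 3) and 1 - (1) = 0, so det(I - K) = 0. (Direct check: I - K =
[[3, 3, -3, 1],
 [-6, -8, 9, -3],
 [-2, -3, 4, -1],
 [6, 9, -9, 4]]
has determinant 0.) So 1 is an eigenvalue of K and (I - K) is not invertible. The finite-dimensional Fredholm alternative says: either (I - K) is invertible, or ker(I - K) ≠ {0} and then range(I - K) = ker((I - K)^*)^⊥, with dim ker(I - K) = dim ker((I - K)^*). We are in the second case, so we need both kernels. Kernel of I - K: (I - K) u = u - u (v·u) = u - u = 0, so ker(I - K) = span{u} = span{(1, -3, -1, 3)} (it is exactly 1-dimensional because rank(I - K) = 3). Kernel of the adjoint: K is real, so (I - K)^* = I - K^T = I - v u^T, and (I - v u^T) v = v - v (u·v) = 0; hence ker((I - K)^*) = span{v} = span{(-2, -3, 3, -1)}. Therefore (I - K) x = y is solvable iff <y, v> = 0, i.e. iff -2y_1 - 3y_2 + 3y_3 - y_4 = 0. When this holds, K y = u (v·y) = 0, so (I - K) y = y and x = y is a particular solution; the full solution set is the line x = y + c·u = y + c·(1, -3, -1, 3), c ∈ C.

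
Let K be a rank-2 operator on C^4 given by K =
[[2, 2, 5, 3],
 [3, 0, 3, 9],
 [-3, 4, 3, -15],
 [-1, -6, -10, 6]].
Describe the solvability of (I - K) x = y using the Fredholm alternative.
(I - K) is invertible (det(I - K) = -70 ≠ 0), so for every y in C^4 the equation (I - K) x = y has a unique solution.

K has rank 2 and factors as K = U V^T = u1 v1^T + u2 v2^T with u1 = (2, 3, -3, -1), v1 = (1, 0, 1, 3), u2 = (-1, 0, -2, 3), v2 = (0, -2, -3, 3) (multiplying out reproduces the displayed K). The nonzero eigenvalues of U V^T coincide with those of the 2 x 2 matrix G = V^T U = [[v1·u1, v1·u2], [v2·u1, v2·u2]] = [[-4, 6], [0, 15]], and by the Sylvester determinant identity det(I_4 - U V^T) = det(I_2 - V^T U) = det([[5, -6], [0, -14]]) = (5)(-14) - (-6)(0) = -70. (Direct check: I - K =
[[-1, -2, -5, -3],
 [-3, 1, -3, -9],
 [3, -4, -2, 15],
 [1, 6, 10, -5]]
has determinant -70.) The finite-dimensional Fredholm alternative says: either (I - K) is invertible, or ker(I - K) ≠ {0} and then range(I - K) = ker((I - K)^*)^⊥, with dim ker(I - K) = dim ker((I - K)^*). Since det(I - K) ≠ 0, 1 is not an eigenvalue of K and ker(I - K) = {0}, so we are in the first case: for every y there is a unique x = (I - K)^(-1) y. (Explicitly, by the Woodbury identity, (I - U V^T)^(-1) = I + U (I_2 - G)^(-1) V^T.)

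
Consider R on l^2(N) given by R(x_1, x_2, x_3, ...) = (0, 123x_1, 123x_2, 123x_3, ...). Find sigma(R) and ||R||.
sigma(R) = closed disk {z in C : |z| ≤ 123}; ||R|| = 123

Note R = 123·U where U is the unit right shift (U x)_k = x_{k-1} (with x_0 := 0); so ||R|| = 123||U|| and sigma(R) = 123·sigma(U). ||R x||^2 = sum_{k≥1} |123x_k|^2 = 15129||x||^2, so ||R|| = 123 and sigma(R) ⊂ {|z| ≤ 123}. For any |lambda| < 123, the equation (R - lambda I) x = 0 forces x_1 = 0, then 123x_k = lambda x_{k+1} ⇒ x = 0, so R has no eigenvalues. But (R - lambda I) is not surjective for |lambda| < 123: solving (R - lambda I) x = e_1 would require x_n proportional to (lambda/123)^(-n), which is not in l^2. So every |lambda| < 123 lies in the residual spectrum. The boundary |lambda| = 123 is in the approximate point spectrum (the spectrum is closed). Hence sigma(R) is the closed disk of radius 123.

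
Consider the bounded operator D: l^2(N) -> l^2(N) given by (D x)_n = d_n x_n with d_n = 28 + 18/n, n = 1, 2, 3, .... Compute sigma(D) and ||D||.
sigma(D) = {28 + 18/n : n ≥ 1} ∪ {28}; ||D|| = 46

A bounded diagonal operator on l^2 with diagonal entries d_n has spectrum equal to the closure of {d_n : n ≥ 1}: every d_n is an eigenvalue (with eigenvector e_n), so {d_n} ⊂ sigma(D); the spectrum is closed, so its closure is too; and for lambda not in the closure, (D - lambda I) has bounded inverse (the diagonal entries 1/(d_n - lambda) are bounded). For our sequence d_n = 28 + 18/n, n = 1, 2, 3, ...:
  - {d_n} = {28 + 18/n : n ≥ 1}; the only limit point is 28
  - closure = {28 + 18/n : n ≥ 1} ∪ {28}
For the norm: a diagonal operator has ||D|| = sup_n |d_n|. Here d_n = 28 + 18/n is positive and decreasing, so sup_n |d_n| = d_1 = 28 + 18 = 46. So ||D|| = 46.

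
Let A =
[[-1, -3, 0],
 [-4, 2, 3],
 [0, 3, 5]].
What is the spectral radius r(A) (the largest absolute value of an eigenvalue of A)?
r(A) ≈ 7.3206

The eigenvalues of A are the roots of its characteristic polynomial. With M = A (coefficients from the trace, the sum of principal 2x2 minors, and det A):
  p(λ) = det(λ I - M) = λ^3 - 6λ^2 - 18λ + 61.
No integer candidate from the rational root theorem (±divisors of 61) is a root, so the roots are irrational. The cubic discriminant is Δ = 105813 > 0, so there are three distinct real roots. p(-4) = -27 and p(-3) = 34 have opposite signs, so a root lies in (-4, -3); Newton's method refines it to λ ≈ -3.6215. p(2) = 9 and p(3) = -20 have opposite signs, so a root lies in (2, 3); Newton's method refines it to λ ≈ 2.3009. p(7) = -16 and p(8) = 45 have opposite signs, so a root lies in (7, 8); Newton's method refines it to λ ≈ 7.3206. Check (Vieta): the three roots sum to 6, matching tr M = 6.
Thus the eigenvalues (to 4 decimals) are -3.6215 (modulus 3.6215); 2.3009 (modulus 2.3009); 7.3206 (modulus 7.3206). The spectral radius is the largest modulus: r(A) ≈ 7.3206. (Cross-check: r(A) ≤ ||A||_2 ≈ 7.3576; equality holds whenever A is normal, though it can also hold for some non-normal A.)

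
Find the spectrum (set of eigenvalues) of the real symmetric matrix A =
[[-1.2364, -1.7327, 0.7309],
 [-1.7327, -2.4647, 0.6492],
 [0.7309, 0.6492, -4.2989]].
sigma(A) ≈ {-5, -3, 0}

A is real symmetric, so its spectrum consists of real eigenvalues. Expanding the characteristic polynomial of the displayed matrix gives
  det(λ I - A) = p(λ) = λ^3 + (8)λ^2 + (15)λ + (0).
Solving p(λ) = 0 yields eigenvalues ≈ -5, -3, 0. (A is shown rounded to 4 decimals, so these recover the underlying integer eigenvalues to within that precision.)
Verification: the trace of A = -8 equals the sum of eigenvalues -8, and det(A) ≈ -0.0005 matches the eigenvalue product 0.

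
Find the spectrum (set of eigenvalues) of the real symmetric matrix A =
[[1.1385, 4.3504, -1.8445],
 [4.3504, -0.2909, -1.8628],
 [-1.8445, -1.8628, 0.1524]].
sigma(A) ≈ {-4, -1, 6}

A is real symmetric, so its spectrum consists of real eigenvalues. Expanding the characteristic polynomial of the displayed matrix gives
  det(λ I - A) = p(λ) = λ^3 + (-1)λ^2 + (-26)λ + (-24).
Solving p(λ) = 0 yields eigenvalues ≈ -4, -1, 6. (A is shown rounded to 4 decimals, so these recover the underlying integer eigenvalues to within that precision.)
Verification: the trace of A = 1 equals the sum of eigenvalues 1, and det(A) ≈ 23.9997 matches the eigenvalue product 24.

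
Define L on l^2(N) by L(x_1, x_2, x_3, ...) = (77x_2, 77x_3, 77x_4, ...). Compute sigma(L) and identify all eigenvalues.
sigma(L) = closed disk {z in C : |z| ≤ 77}; sigma_p(L) = open disk {z in C : |z| < 77}

Note L = 77·V where V is the unit left shift (V x)_k = x_{k+1}; so sigma(L) = 77·sigma(V) and ||L|| = 77||V||. ||L x||^2 = 5929sum_{k≥2} |x_k|^2 ≤ 5929||x||^2, with equality on {x : x_1 = 0}, so ||L|| = 77. For any lambda with |lambda| < 77, set r = lambda/77 (|r| < 1); the vector x = (1, r, r^2, ...) is in l^2 and satisfies L x = 77(r, r^2, ...) = lambda x, so lambda is an eigenvalue. On the boundary |lambda| = 77 the geometric series diverges, so no l^2 eigenvector exists, but these lambda lie in the approximate point spectrum. Hence sigma(L) is the closed disk of radius 77 and sigma_p(L) is the open disk.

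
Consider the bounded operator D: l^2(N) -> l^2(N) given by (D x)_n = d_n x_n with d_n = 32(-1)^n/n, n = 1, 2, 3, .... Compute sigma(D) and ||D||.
sigma(D) = {32(-1)^n/n : n ≥ 1} ∪ {0}; ||D|| = 32

A bounded diagonal operator on l^2 with diagonal entries d_n has spectrum equal to the closure of {d_n : n ≥ 1}: every d_n is an eigenvalue (with eigenvector e_n), so {d_n} ⊂ sigma(D); the spectrum is closed, so its closure is too; and for lambda not in the closure, (D - lambda I) has bounded inverse (the diagonal entries 1/(d_n - lambda) are bounded). For our sequence d_n = 32(-1)^n/n, n = 1, 2, 3, ...:
  - {d_n} = {32(-1)^n/n : n ≥ 1}; the only limit point is 0
  - closure = {32(-1)^n/n : n ≥ 1} ∪ {0}
For the norm: a diagonal operator has ||D|| = sup_n |d_n|. Here |d_n| = 32/n is decreasing, so sup_n |d_n| = |d_1| = 32. So ||D|| = 32.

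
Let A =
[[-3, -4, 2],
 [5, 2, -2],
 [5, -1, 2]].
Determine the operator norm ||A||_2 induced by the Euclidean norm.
||A||_2 ≈ 8.222 (= sqrt(largest eigenvalue of A^T A))

||A||_2 = sigma_max(A) = sqrt(lambda_max(A^T A)). Form the symmetric matrix M = A^T A =
[[59, 17, -6],
 [17, 21, -14],
 [-6, -14, 12]].
Its characteristic polynomial (trace, sum of principal 2x2 minors, determinant of M give the coefficients) is
  p(λ) = det(λ I - M) = λ^3 - 92λ^2 + 1678λ - 1936.
No integer candidate from the rational root theorem (±divisors of 1936) is a root, so the roots are irrational. The cubic discriminant is Δ = 4181414752 > 0, so there are three distinct real roots. p(1) = -349 and p(2) = 1060 have opposite signs, so a root lies in (1, 2); Newton's method refines it to λ ≈ 1.2364. p(23) = 157 and p(24) = -832 have opposite signs, so a root lies in (23, 24); Newton's method refines it to λ ≈ 23.1617. p(67) = -1735 and p(68) = 1192 have opposite signs, so a root lies in (67, 68); Newton's method refines it to λ ≈ 67.6018. Check (Vieta): the three roots sum to 92, matching tr M = 92.
So the eigenvalues of A^T A are ≈ 1.2364, 23.1617, 67.6018 (all ≥ 0, as they must be for A^T A). The largest is λ_max ≈ 67.6018, hence ||A||_2 = sqrt(λ_max) ≈ 8.222.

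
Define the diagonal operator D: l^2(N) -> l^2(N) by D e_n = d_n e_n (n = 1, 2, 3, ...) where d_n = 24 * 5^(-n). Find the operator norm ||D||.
||D|| = 24/5 (attained at n = 1)

For D diagonal, ||D|| = sup_n |d_n|. The sequence d_n = 24 * 5^(-n) is positive and strictly decreasing (ratio 5^(-1) < 1), so the supremum is d_1 = 24/5. Hence ||D|| = 24/5.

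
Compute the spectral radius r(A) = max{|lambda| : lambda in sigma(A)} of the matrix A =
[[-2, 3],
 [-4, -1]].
r(A) = sqrt(14) ≈ 3.7417

The eigenvalues of A are the roots of its characteristic polynomial. With M = A (coefficients from the trace and determinant):
  p(λ) = det(λ I - M) = λ^2 + 3λ + 14.
For λ^2 + 3λ + 14 the discriminant is -47. It is negative, so the roots are the complex-conjugate pair λ = -3/2 ± (sqrt(47)/2) i ≈ -1.5 ± 3.4278i. For a conjugate pair the product of the roots equals the constant term, so |λ|^2 = 14 and |λ| = sqrt(14) ≈ 3.7417.
Thus the eigenvalues (to 4 decimals) are -1.5 ± 3.4278i (modulus 3.7417). The spectral radius is the largest modulus: r(A) = sqrt(14) ≈ 3.7417. (Cross-check: r(A) ≤ ||A||_2 ≈ 4.515; equality holds whenever A is normal, though it can also hold for some non-normal A.)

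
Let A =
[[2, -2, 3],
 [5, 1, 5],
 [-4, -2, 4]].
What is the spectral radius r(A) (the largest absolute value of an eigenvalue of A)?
r(A) ≈ 5.878

The eigenvalues of A are the roots of its characteristic polynomial. With M = A (coefficients from the trace, the sum of principal 2x2 minors, and det A):
  p(λ) = det(λ I - M) = λ^3 - 7λ^2 + 46λ - 90.
No integer candidate from the rational root theorem (±divisors of 90) is a root, so the roots are irrational. The cubic discriminant is Δ = -106200 < 0, so there is one real root and a complex-conjugate pair. p(2) = -18 and p(3) = 12 have opposite signs, so a root lies in (2, 3); Newton's method refines it to λ ≈ 2.6048. Dividing out (λ - (2.6048)) leaves approximately λ^2 - 4.3952λ + 34.5513. For λ^2 - 4.3952λ + 34.5513 the discriminant is -118.8878. It is negative, so the remaining roots are the complex-conjugate pair λ ≈ 2.1976 ± 5.4518i. Their product equals the constant term, so |λ|^2 ≈ 34.5513 and |λ| ≈ 5.878.
Thus the eigenvalues (to 4 decimals) are 2.6048 (modulus 2.6048); 2.1976 ± 5.4518i (modulus 5.878). The spectral radius is the largest modulus: r(A) ≈ 5.878. (Cross-check: r(A) ≤ ||A||_2 ≈ 7.9202; equality holds whenever A is normal, though it can also hold for some non-normal A.)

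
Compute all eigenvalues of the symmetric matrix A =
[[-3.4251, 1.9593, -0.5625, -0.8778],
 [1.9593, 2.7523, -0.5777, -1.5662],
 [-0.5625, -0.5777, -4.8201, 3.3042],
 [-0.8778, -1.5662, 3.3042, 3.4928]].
sigma(A) ≈ {-6, -4, 2, 6}

A is real symmetric, so its spectrum consists of real eigenvalues. Expanding the characteristic polynomial of the displayed matrix gives
  det(λ I - A) = p(λ) = λ^4 + (2)λ^3 + (-44)λ^2 + (-72.0031)λ + (287.994).
Solving p(λ) = 0 yields eigenvalues ≈ -6, -4, 2, 6. (A is shown rounded to 4 decimals, so these recover the underlying integer eigenvalues to within that precision.)
Verification: the trace of A = -2 equals the sum of eigenvalues -2, and det(A) ≈ 287.9940 matches the eigenvalue product 288.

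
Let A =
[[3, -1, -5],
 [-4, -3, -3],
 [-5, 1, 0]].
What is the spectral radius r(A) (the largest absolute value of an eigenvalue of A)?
r(A) ≈ 6.9184

The eigenvalues of A are the roots of its characteristic polynomial. With M = A (coefficients from the trace, the sum of principal 2x2 minors, and det A):
  p(λ) = det(λ I - M) = λ^3 - 35λ - 89.
No integer candidate from the rational root theorem (±divisors of 89) is a root, so the roots are irrational. The cubic discriminant is Δ = -42367 < 0, so there is one real root and a complex-conjugate pair. p(6) = -83 and p(7) = 9 have opposite signs, so a root lies in (6, 7); Newton's method refines it to λ ≈ 6.9184. Dividing out (λ - (6.9184)) leaves approximately λ^2 + 6.9184λ + 12.8642. For λ^2 + 6.9184λ + 12.8642 the discriminant is -3.5927. It is negative, so the remaining roots are the complex-conjugate pair λ ≈ -3.4592 ± 0.9477i. Their product equals the constant term, so |λ|^2 ≈ 12.8642 and |λ| ≈ 3.5867.
Thus the eigenvalues (to 4 decimals) are 6.9184 (modulus 6.9184); -3.4592 ± 0.9477i (modulus 3.5867). The spectral radius is the largest modulus: r(A) ≈ 6.9184. (Cross-check: r(A) ≤ ||A||_2 ≈ 7.1147; equality holds whenever A is normal, though it can also hold for some non-normal A.)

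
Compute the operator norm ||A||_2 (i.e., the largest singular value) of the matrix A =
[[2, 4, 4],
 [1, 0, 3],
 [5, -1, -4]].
||A||_2 ≈ 7.3536 (= sqrt(largest eigenvalue of A^T A))

||A||_2 = sigma_max(A) = sqrt(lambda_max(A^T A)). Form the symmetric matrix M = A^T A =
[[30, 3, -9],
 [3, 17, 20],
 [-9, 20, 41]].
Its characteristic polynomial (trace, sum of principal 2x2 minors, determinant of M give the coefficients) is
  p(λ) = det(λ I - M) = λ^3 - 88λ^2 + 1947λ - 6084.
No integer candidate from the rational root theorem (±divisors of 6084) is a root, so the roots are irrational. The cubic discriminant is Δ = 1012843332 > 0, so there are three distinct real roots. p(3) = -1008 and p(4) = 360 have opposite signs, so a root lies in (3, 4); Newton's method refines it to λ ≈ 3.7256. p(30) = 126 and p(31) = -504 have opposite signs, so a root lies in (30, 31); Newton's method refines it to λ ≈ 30.1992. p(54) = -90 and p(55) = 1176 have opposite signs, so a root lies in (54, 55); Newton's method refines it to λ ≈ 54.0752. Check (Vieta): the three roots sum to 88, matching tr M = 88.
So the eigenvalues of A^T A are ≈ 3.7256, 30.1992, 54.0752 (all ≥ 0, as they must be for A^T A). The largest is λ_max ≈ 54.0752, hence ||A||_2 = sqrt(λ_max) ≈ 7.3536.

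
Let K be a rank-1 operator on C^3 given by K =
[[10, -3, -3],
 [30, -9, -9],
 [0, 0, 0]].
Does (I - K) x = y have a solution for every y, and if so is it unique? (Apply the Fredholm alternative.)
(I - K) is singular (det(I - K) = 0, i.e. 1 ∈ sigma(K)). (I - K) x = y is solvable iff y ⊥ ker((I - K)^*) = span{(10, -3, -3)}, i.e. iff 10y_1 - 3y_2 - 3y_3 = 0. When solvable, the solutions are x = y + c·(1, 3, 0), c arbitrary (ker(I - K) = span{(1, 3, 0)}, dimension 1).

K has rank 1, so it is an outer product K = u v^T: every row of K is a multiple of one row vector. Reading off the entries, u = (1, 3, 0) and v = (10, -3, -3) (row i of K equals u_i·v^T). A rank-one matrix u v^T satisfies K u = u (v·u) and kills the (2)-dimensional subspace v^⊥, so its characteristic polynomial is lambda^2 (lambda - v·u) with v·u = tr K = 1. Hence the eigenvalues of I - K are 1 (multiplicity 2) and 1 - (1) = 0, so det(I - K) = 0. (Direct check: I - K =
[[-9, 3, 3],
 [-30, 10, 9],
 [0, 0, 1]]
has determinant 0.) So 1 is an eigenvalue of K and (I - K) is not invertible. The finite-dimensional Fredholm alternative says: either (I - K) is invertible, or ker(I - K) ≠ {0} and then range(I - K) = ker((I - K)^*)^⊥, with dim ker(I - K) = dim ker((I - K)^*). We are in the second case, so we need both kernels. Kernel of I - K: (I - K) u = u - u (v·u) = u - u = 0, so ker(I - K) = span{u} = span{(1, 3, 0)} (it is exactly 1-dimensional because rank(I - K) = 2). Kernel of the adjoint: K is real, so (I - K)^* = I - K^T = I - v u^T, and (I - v u^T) v = v - v (u·v) = 0; hence ker((I - K)^*) = span{v} = span{(10, -3, -3)}. Therefore (I - K) x = y is solvable iff <y, v> = 0, i.e. iff 10y_1 - 3y_2 - 3y_3 = 0. When this holds, K y = u (v·y) = 0, so (I - K) y = y and x = y is a particular solution; the full solution set is the line x = y + c·u = y + c·(1, 3, 0), c ∈ C.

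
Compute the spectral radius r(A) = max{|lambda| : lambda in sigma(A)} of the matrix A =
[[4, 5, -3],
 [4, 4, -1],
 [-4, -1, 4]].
r(A) = (9 + sqrt(129))/2 ≈ 10.1789

The eigenvalues of A are the roots of its characteristic polynomial. With M = A (coefficients from the trace, the sum of principal 2x2 minors, and det A):
  p(λ) = det(λ I - M) = λ^3 - 12λ^2 + 15λ + 36.
By the rational root theorem any rational root is an integer divisor of 36. Testing λ = 3: p(3) = 27 - 108 + 45 + 36 = 0, so λ = 3 is a root. Dividing out (λ - 3) leaves p(λ) = (λ - 3)(λ^2 - 9λ - 12). For λ^2 - 9λ - 12 the discriminant is 129. It is nonnegative but not a perfect square, so the roots are real and irrational: λ = (9 ± sqrt(129))/2 ≈ 10.1789, -1.1789.
Thus the eigenvalues (to 4 decimals) are 10.1789 (modulus 10.1789); -1.1789 (modulus 1.1789); 3 (modulus 3). The spectral radius is the largest modulus: r(A) = (9 + sqrt(129))/2 ≈ 10.1789. (Cross-check: r(A) ≤ ||A||_2 ≈ 10.2284; equality holds whenever A is normal, though it can also hold for some non-normal A.)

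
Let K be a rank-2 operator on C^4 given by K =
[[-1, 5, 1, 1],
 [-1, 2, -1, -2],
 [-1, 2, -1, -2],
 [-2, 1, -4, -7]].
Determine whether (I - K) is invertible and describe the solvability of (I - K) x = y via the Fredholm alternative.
(I - K) is invertible (det(I - K) = 9 ≠ 0), so for every y in C^4 the equation (I - K) x = y has a unique solution.

K has rank 2 and factors as K = U V^T = u1 v1^T + u2 v2^T with u1 = (-1, 0, 0, 1), v1 = (0, -3, -2, -3), u2 = (1, 1, 1, 2), v2 = (-1, 2, -1, -2) (multiplying out reproduces the displayed K). The nonzero eigenvalues of U V^T coincide with those of the 2 x 2 matrix G = V^T U = [[v1·u1, v1·u2], [v2·u1, v2·u2]] = [[-3, -11], [-1, -4]], and by the Sylvester determinant identity det(I_4 - U V^T) = det(I_2 - V^T U) = det([[4, 11], [1, 5]]) = (4)(5) - (11)(1) = 9. (Direct check: I - K =
[[2, -5, -1, -1],
 [1, -1, 1, 2],
 [1, -2, 2, 2],
 [2, -1, 4, 8]]
has determinant 9.) The finite-dimensional Fredholm alternative says: either (I - K) is invertible, or ker(I - K) ≠ {0} and then range(I - K) = ker((I - K)^*)^⊥, with dim ker(I - K) = dim ker((I - K)^*). Since det(I - K) ≠ 0, 1 is not an eigenvalue of K and ker(I - K) = {0}, so we are in the first case: for every y there is a unique x = (I - K)^(-1) y. (Explicitly, by the Woodbury identity, (I - U V^T)^(-1) = I + U (I_2 - G)^(-1) V^T.)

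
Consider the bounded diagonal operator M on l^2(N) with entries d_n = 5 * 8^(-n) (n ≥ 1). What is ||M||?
||M|| = 5/8 (attained at n = 1)

For M diagonal, ||M|| = sup_n |d_n|. The sequence d_n = 5 * 8^(-n) is positive and strictly decreasing (ratio 8^(-1) < 1), so the supremum is d_1 = 5/8. Hence ||M|| = 5/8.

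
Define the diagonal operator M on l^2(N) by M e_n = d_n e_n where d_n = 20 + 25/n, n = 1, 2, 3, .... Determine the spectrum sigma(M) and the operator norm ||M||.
sigma(M) = {20 + 25/n : n ≥ 1} ∪ {20}; ||M|| = 45

A bounded diagonal operator on l^2 with diagonal entries d_n has spectrum equal to the closure of {d_n : n ≥ 1}: every d_n is an eigenvalue (with eigenvector e_n), so {d_n} ⊂ sigma(M); the spectrum is closed, so its closure is too; and for lambda not in the closure, (M - lambda I) has bounded inverse (the diagonal entries 1/(d_n - lambda) are bounded). For our sequence d_n = 20 + 25/n, n = 1, 2, 3, ...:
  - {d_n} = {20 + 25/n : n ≥ 1}; the only limit point is 20
  - closure = {20 + 25/n : n ≥ 1} ∪ {20}
For the norm: a diagonal operator has ||M|| = sup_n |d_n|. Here d_n = 20 + 25/n is positive and decreasing, so sup_n |d_n| = d_1 = 20 + 25 = 45. So ||M|| = 45.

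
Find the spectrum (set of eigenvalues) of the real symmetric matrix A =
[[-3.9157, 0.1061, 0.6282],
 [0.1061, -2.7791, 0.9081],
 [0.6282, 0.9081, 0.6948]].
sigma(A) ≈ {-4, -3, 1}

A is real symmetric, so its spectrum consists of real eigenvalues. Expanding the characteristic polynomial of the displayed matrix gives
  det(λ I - A) = p(λ) = λ^3 + (6)λ^2 + (5)λ + (-12).
Solving p(λ) = 0 yields eigenvalues ≈ -4, -3, 1. (A is shown rounded to 4 decimals, so these recover the underlying integer eigenvalues to within that precision.)
Verification: the trace of A = -6 equals the sum of eigenvalues -6, and det(A) ≈ 11.9999 matches the eigenvalue product 12.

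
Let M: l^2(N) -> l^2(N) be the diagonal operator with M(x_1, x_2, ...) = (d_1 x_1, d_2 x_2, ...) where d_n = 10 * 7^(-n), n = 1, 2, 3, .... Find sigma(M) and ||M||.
sigma(M) = {10 * 7^(-n) : n ≥ 1} ∪ {0}; ||M|| = 10/7

A bounded diagonal operator on l^2 with diagonal entries d_n has spectrum equal to the closure of {d_n : n ≥ 1}: every d_n is an eigenvalue (with eigenvector e_n), so {d_n} ⊂ sigma(M); the spectrum is closed, so its closure is too; and for lambda not in the closure, (M - lambda I) has bounded inverse (the diagonal entries 1/(d_n - lambda) are bounded). For our sequence d_n = 10 * 7^(-n), n = 1, 2, 3, ...:
  - {d_n} = {10 * 7^(-n) : n ≥ 1}; the only limit point is 0
  - closure = {10 * 7^(-n) : n ≥ 1} ∪ {0}
For the norm: a diagonal operator has ||M|| = sup_n |d_n|. Here d_n = 10 * 7^(-n) is positive and decreasing, so sup_n |d_n| = d_1 = 10/7. So ||M|| = 10/7.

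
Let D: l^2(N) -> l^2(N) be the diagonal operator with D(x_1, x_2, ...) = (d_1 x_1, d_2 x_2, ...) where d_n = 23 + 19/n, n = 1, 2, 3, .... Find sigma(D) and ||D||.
sigma(D) = {23 + 19/n : n ≥ 1} ∪ {23}; ||D|| = 42

A bounded diagonal operator on l^2 with diagonal entries d_n has spectrum equal to the closure of {d_n : n ≥ 1}: every d_n is an eigenvalue (with eigenvector e_n), so {d_n} ⊂ sigma(D); the spectrum is closed, so its closure is too; and for lambda not in the closure, (D - lambda I) has bounded inverse (the diagonal entries 1/(d_n - lambda) are bounded). For our sequence d_n = 23 + 19/n, n = 1, 2, 3, ...:
  - {d_n} = {23 + 19/n : n ≥ 1}; the only limit point is 23
  - closure = {23 + 19/n : n ≥ 1} ∪ {23}
For the norm: a diagonal operator has ||D|| = sup_n |d_n|. Here d_n = 23 + 19/n is positive and decreasing, so sup_n |d_n| = d_1 = 23 + 19 = 42. So ||D|| = 42.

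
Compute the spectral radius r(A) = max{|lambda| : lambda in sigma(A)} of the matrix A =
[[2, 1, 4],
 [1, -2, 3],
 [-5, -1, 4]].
r(A) ≈ 5.6749

The eigenvalues of A are the roots of its characteristic polynomial. With M = A (coefficients from the trace, the sum of principal 2x2 minors, and det A):
  p(λ) = det(λ I - M) = λ^3 - 4λ^2 + 18λ + 73.
No integer candidate from the rational root theorem (±divisors of 73) is a root, so the roots are irrational. The cubic discriminant is Δ = -237947 < 0, so there is one real root and a complex-conjugate pair. p(-3) = -44 and p(-2) = 13 have opposite signs, so a root lies in (-3, -2); Newton's method refines it to λ ≈ -2.2667. Dividing out (λ - (-2.2667)) leaves approximately λ^2 - 6.2667λ + 32.205. For λ^2 - 6.2667λ + 32.205 the discriminant is -89.548. It is negative, so the remaining roots are the complex-conjugate pair λ ≈ 3.1334 ± 4.7315i. Their product equals the constant term, so |λ|^2 ≈ 32.205 and |λ| ≈ 5.6749.
Thus the eigenvalues (to 4 decimals) are -2.2667 (modulus 2.2667); 3.1334 ± 4.7315i (modulus 5.6749). The spectral radius is the largest modulus: r(A) ≈ 5.6749. (Cross-check: r(A) ≤ ||A||_2 ≈ 6.89; equality holds whenever A is normal, though it can also hold for some non-normal A.)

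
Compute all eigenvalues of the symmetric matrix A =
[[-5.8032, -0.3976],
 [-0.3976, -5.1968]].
sigma(A) ≈ {-6, -5}

A is real symmetric, so its spectrum consists of real eigenvalues. Expanding the characteristic polynomial of the displayed matrix gives
  det(λ I - A) = p(λ) = λ^2 + (11)λ + (30).
Solving p(λ) = 0 yields eigenvalues ≈ -6, -5. (A is shown rounded to 4 decimals, so these recover the underlying integer eigenvalues to within that precision.)
Verification: the trace of A = -11 equals the sum of eigenvalues -11, and det(A) ≈ 30.0000 matches the eigenvalue product 30.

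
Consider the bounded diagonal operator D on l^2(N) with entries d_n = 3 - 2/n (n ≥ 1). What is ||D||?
||D|| = 3

For a diagonal operator on l^2 with entries d_n, ||D|| = sup_n |d_n|. Here d_1 = 1, d_2 = 2, ..., and d_n = 3 - 2/n increases monotonically toward 3. All terms lie in [1, 3), so |d_n| = d_n and the supremum is the limit 3, which is not attained by any individual d_n. Hence ||D|| = 3.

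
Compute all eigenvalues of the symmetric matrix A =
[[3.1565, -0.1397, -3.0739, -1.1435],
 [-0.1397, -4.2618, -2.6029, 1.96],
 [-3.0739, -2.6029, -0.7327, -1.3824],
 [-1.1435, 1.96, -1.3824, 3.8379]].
sigma(A) ≈ {-6, -2, 5} (5 with multiplicity 2)

A is real symmetric, so its spectrum consists of real eigenvalues. Expanding the characteristic polynomial of the displayed matrix gives
  det(λ I - A) = p(λ) = λ^4 + (-2)λ^3 + (-43)λ^2 + (79.9978)λ + (300.0054).
Solving p(λ) = 0 yields eigenvalues ≈ -6, -2, 5, 5. (A is shown rounded to 4 decimals, so these recover the underlying integer eigenvalues to within that precision.)
Verification: the trace of A = 2 equals the sum of eigenvalues 2, and det(A) ≈ 300.0054 matches the eigenvalue product 300.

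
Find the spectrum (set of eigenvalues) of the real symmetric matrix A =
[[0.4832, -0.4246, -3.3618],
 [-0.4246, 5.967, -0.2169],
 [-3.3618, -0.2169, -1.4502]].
sigma(A) ≈ {-4, 3, 6}

A is real symmetric, so its spectrum consists of real eigenvalues. Expanding the characteristic polynomial of the displayed matrix gives
  det(λ I - A) = p(λ) = λ^3 + (-5)λ^2 + (-18)λ + (72).
Solving p(λ) = 0 yields eigenvalues ≈ -4, 3, 6. (A is shown rounded to 4 decimals, so these recover the underlying integer eigenvalues to within that precision.)
Verification: the trace of A = 5 equals the sum of eigenvalues 5, and det(A) ≈ -71.9990 matches the eigenvalue product -72.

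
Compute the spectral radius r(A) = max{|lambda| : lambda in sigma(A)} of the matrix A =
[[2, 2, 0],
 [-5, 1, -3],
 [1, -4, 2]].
r(A) ≈ 3.0887

The eigenvalues of A are the roots of its characteristic polynomial. With M = A (coefficients from the trace, the sum of principal 2x2 minors, and det A):
  p(λ) = det(λ I - M) = λ^3 - 5λ^2 + 6λ + 6.
No integer candidate from the rational root theorem (±divisors of 6) is a root, so the roots are irrational. The cubic discriminant is Δ = -1176 < 0, so there is one real root and a complex-conjugate pair. p(-1) = -6 and p(0) = 6 have opposite signs, so a root lies in (-1, 0); Newton's method refines it to λ ≈ -0.6289. Dividing out (λ - (-0.6289)) leaves approximately λ^2 - 5.6289λ + 9.5401. For λ^2 - 5.6289λ + 9.5401 the discriminant is -6.4758. It is negative, so the remaining roots are the complex-conjugate pair λ ≈ 2.8145 ± 1.2724i. Their product equals the constant term, so |λ|^2 ≈ 9.5401 and |λ| ≈ 3.0887.
Thus the eigenvalues (to 4 decimals) are -0.6289 (modulus 0.6289); 2.8145 ± 1.2724i (modulus 3.0887). The spectral radius is the largest modulus: r(A) ≈ 3.0887. (Cross-check: r(A) ≤ ||A||_2 ≈ 6.7019; equality holds whenever A is normal, though it can also hold for some non-normal A.)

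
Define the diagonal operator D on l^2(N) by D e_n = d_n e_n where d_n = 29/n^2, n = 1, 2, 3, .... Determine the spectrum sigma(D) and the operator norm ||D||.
sigma(D) = {29/n^2 : n ≥ 1} ∪ {0}; ||D|| = 29

A bounded diagonal operator on l^2 with diagonal entries d_n has spectrum equal to the closure of {d_n : n ≥ 1}: every d_n is an eigenvalue (with eigenvector e_n), so {d_n} ⊂ sigma(D); the spectrum is closed, so its closure is too; and for lambda not in the closure, (D - lambda I) has bounded inverse (the diagonal entries 1/(d_n - lambda) are bounded). For our sequence d_n = 29/n^2, n = 1, 2, 3, ...:
  - {d_n} = {29/n^2 : n ≥ 1}; the only limit point is 0
  - closure = {29/n^2 : n ≥ 1} ∪ {0}
For the norm: a diagonal operator has ||D|| = sup_n |d_n|. Here d_n = 29/n^2 is positive and decreasing, so sup_n |d_n| = d_1 = 29. So ||D|| = 29.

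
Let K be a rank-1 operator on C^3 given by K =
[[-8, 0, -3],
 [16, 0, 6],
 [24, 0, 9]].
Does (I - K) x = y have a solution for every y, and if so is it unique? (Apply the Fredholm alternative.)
(I - K) is singular (det(I - K) = 0, i.e. 1 ∈ sigma(K)). (I - K) x = y is solvable iff y ⊥ ker((I - K)^*) = span{(-8, 0, -3)}, i.e. iff -8y_1 - 3y_3 = 0. When solvable, the solutions are x = y + c·(1, -2, -3), c arbitrary (ker(I - K) = span{(1, -2, -3)}, dimension 1).

K has rank 1, so it is an outer product K = u v^T: every row of K is a multiple of one row vector. Reading off the entries, u = (1, -2, -3) and v = (-8, 0, -3) (row i of K equals u_i·v^T). A rank-one matrix u v^T satisfies K u = u (v·u) and kills the (2)-dimensional subspace v^⊥, so its characteristic polynomial is lambda^2 (lambda - v·u) with v·u = tr K = 1. Hence the eigenvalues of I - K are 1 (multiplicity 2) and 1 - (1) = 0, so det(I - K) = 0. (Direct check: I - K =
[[9, 0, 3],
 [-16, 1, -6],
 [-24, 0, -8]]
has determinant 0.) So 1 is an eigenvalue of K and (I - K) is not invertible. The finite-dimensional Fredholm alternative says: either (I - K) is invertible, or ker(I - K) ≠ {0} and then range(I - K) = ker((I - K)^*)^⊥, with dim ker(I - K) = dim ker((I - K)^*). We are in the second case, so we need both kernels. Kernel of I - K: (I - K) u = u - u (v·u) = u - u = 0, so ker(I - K) = span{u} = span{(1, -2, -3)} (it is exactly 1-dimensional because rank(I - K) = 2). Kernel of the adjoint: K is real, so (I - K)^* = I - K^T = I - v u^T, and (I - v u^T) v = v - v (u·v) = 0; hence ker((I - K)^*) = span{v} = span{(-8, 0, -3)}. Therefore (I - K) x = y is solvable iff <y, v> = 0, i.e. iff -8y_1 - 3y_3 = 0. When this holds, K y = u (v·y) = 0, so (I - K) y = y and x = y is a particular solution; the full solution set is the line x = y + c·u = y + c·(1, -2, -3), c ∈ C.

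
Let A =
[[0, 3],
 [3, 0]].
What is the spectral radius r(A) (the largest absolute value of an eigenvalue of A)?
r(A) = 3

The eigenvalues of A are the roots of its characteristic polynomial. With M = A (coefficients from the trace and determinant):
  p(λ) = det(λ I - M) = λ^2 - 9.
For λ^2 - 9 the discriminant is 36. It is a perfect square (6^2), so the roots are rational: λ = (0 ± 6)/2 = 3, -3.
Thus the eigenvalues (to 4 decimals) are 3 (modulus 3); -3 (modulus 3). The spectral radius is the largest modulus: r(A) = 3. (Cross-check: r(A) ≤ ||A||_2 ≈ 3; equality holds whenever A is normal, though it can also hold for some non-normal A.)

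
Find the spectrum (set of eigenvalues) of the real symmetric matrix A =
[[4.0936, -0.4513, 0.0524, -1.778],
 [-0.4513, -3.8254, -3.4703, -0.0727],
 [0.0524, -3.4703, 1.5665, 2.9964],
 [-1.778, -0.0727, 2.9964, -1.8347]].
sigma(A) ≈ {-6, -3, 4, 5}

A is real symmetric, so its spectrum consists of real eigenvalues. Expanding the characteristic polynomial of the displayed matrix gives
  det(λ I - A) = p(λ) = λ^4 + (0)λ^3 + (-43)λ^2 + (18)λ + (359.9964).
Solving p(λ) = 0 yields eigenvalues ≈ -6, -3, 4, 5. (A is shown rounded to 4 decimals, so these recover the underlying integer eigenvalues to within that precision.)
Verification: the trace of A = 0 equals the sum of eigenvalues 0, and det(A) ≈ 359.9964 matches the eigenvalue product 360.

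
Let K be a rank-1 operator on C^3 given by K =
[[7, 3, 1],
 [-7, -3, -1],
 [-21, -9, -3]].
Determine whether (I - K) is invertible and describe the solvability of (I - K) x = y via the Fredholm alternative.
(I - K) is singular (det(I - K) = 0, i.e. 1 ∈ sigma(K)). (I - K) x = y is solvable iff y ⊥ ker((I - K)^*) = span{(7, 3, 1)}, i.e. iff 7y_1 + 3y_2 + y_3 = 0. When solvable, the solutions are x = y + c·(1, -1, -3), c arbitrary (ker(I - K) = span{(1, -1, -3)}, dimension 1).

K has rank 1, so it is an outer product K = u v^T: every row of K is a multiple of one row vector. Reading off the entries, u = (1, -1, -3) and v = (7, 3, 1) (row i of K equals u_i·v^T). A rank-one matrix u v^T satisfies K u = u (v·u) and kills the (2)-dimensional subspace v^⊥, so its characteristic polynomial is lambda^2 (lambda - v·u) with v·u = tr K = 1. Hence the eigenvalues of I - K are 1 (multiplicity 2) and 1 - (1) = 0, so det(I - K) = 0. (Direct check: I - K =
[[-6, -3, -1],
 [7, 4, 1],
 [21, 9, 4]]
has determinant 0.) So 1 is an eigenvalue of K and (I - K) is not invertible. The finite-dimensional Fredholm alternative says: either (I - K) is invertible, or ker(I - K) ≠ {0} and then range(I - K) = ker((I - K)^*)^⊥, with dim ker(I - K) = dim ker((I - K)^*). We are in the second case, so we need both kernels. Kernel of I - K: (I - K) u = u - u (v·u) = u - u = 0, so ker(I - K) = span{u} = span{(1, -1, -3)} (it is exactly 1-dimensional because rank(I - K) = 2). Kernel of the adjoint: K is real, so (I - K)^* = I - K^T = I - v u^T, and (I - v u^T) v = v - v (u·v) = 0; hence ker((I - K)^*) = span{v} = span{(7, 3, 1)}. Therefore (I - K) x = y is solvable iff <y, v> = 0, i.e. iff 7y_1 + 3y_2 + y_3 = 0. When this holds, K y = u (v·y) = 0, so (I - K) y = y and x = y is a particular solution; the full solution set is the line x = y + c·u = y + c·(1, -1, -3), c ∈ C.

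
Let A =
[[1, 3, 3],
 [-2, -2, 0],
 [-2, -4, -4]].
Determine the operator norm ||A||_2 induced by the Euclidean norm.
||A||_2 = sqrt((59 + sqrt(3465))/2) ≈ 7.6767 (= sqrt(largest eigenvalue of A^T A))

||A||_2 = sigma_max(A) = sqrt(lambda_max(A^T A)). Form the symmetric matrix M = A^T A =
[[9, 15, 11],
 [15, 29, 25],
 [11, 25, 25]].
Its characteristic polynomial (trace, sum of principal 2x2 minors, determinant of M give the coefficients) is
  p(λ) = det(λ I - M) = λ^3 - 63λ^2 + 240λ - 16.
By the rational root theorem any rational root is an integer divisor of 16. Testing λ = 4: p(4) = 64 - 1008 + 960 - 16 = 0, so λ = 4 is a root. Dividing out (λ - 4) leaves p(λ) = (λ - 4)(λ^2 - 59λ + 4). For λ^2 - 59λ + 4 the discriminant is 3465. It is nonnegative but not a perfect square, so the roots are real and irrational: λ = (59 ± sqrt(3465))/2 ≈ 58.9321, 0.0679.
So the eigenvalues of A^T A are ≈ 0.0679, 4, 58.9321 (all ≥ 0, as they must be for A^T A). The largest is λ_max = (59 + sqrt(3465))/2 ≈ 58.9321, hence ||A||_2 = sqrt(λ_max) = sqrt((59 + sqrt(3465))/2) ≈ 7.6767.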